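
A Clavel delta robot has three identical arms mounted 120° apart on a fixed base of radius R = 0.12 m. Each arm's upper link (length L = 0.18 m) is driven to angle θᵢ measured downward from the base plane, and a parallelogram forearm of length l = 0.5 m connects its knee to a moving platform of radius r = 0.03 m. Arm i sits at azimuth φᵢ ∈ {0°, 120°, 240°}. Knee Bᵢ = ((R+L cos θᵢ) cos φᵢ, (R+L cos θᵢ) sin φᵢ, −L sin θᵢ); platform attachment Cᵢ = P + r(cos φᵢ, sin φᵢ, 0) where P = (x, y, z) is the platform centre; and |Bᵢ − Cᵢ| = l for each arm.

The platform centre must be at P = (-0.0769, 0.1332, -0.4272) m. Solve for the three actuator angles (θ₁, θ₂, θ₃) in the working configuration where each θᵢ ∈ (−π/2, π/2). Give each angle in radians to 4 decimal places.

θ₁ = 0.4361, θ₂ = -0.3492, θ₃ = 0.4361

rotate P by −φ1: (-0.0769, 0.1332, -0.4272)
  e−x'=0.1669;  (l²−L²−(e−x')²−y'²−z²)/2L = -0.0292
  γ=atan2(-0.4272,0.1669)=-1.1983;  ψ=arccos(-0.0636)=1.6344;  θ1=γ+ψ≈0.4361
φ2=120.0° → target in arm frame (0.1538, 0.0000)
  A cos θ + B sin θ = C:  -0.0638·cos θ + -0.4272·sin θ = 0.0862
  θ2 = atan2(B,A) + arccos(C/0.4319) = -0.3492
arm 3 (φ=240.0°): x'=-0.0769, y'=-0.1332
  A=0.1669, B=-0.4272, C=(l²−L²−A²−y'²−z²)/(2L)=-0.0292
  √(A²+B²)=0.4586;  θ3 = -1.1983+1.6344 ≈ 0.4361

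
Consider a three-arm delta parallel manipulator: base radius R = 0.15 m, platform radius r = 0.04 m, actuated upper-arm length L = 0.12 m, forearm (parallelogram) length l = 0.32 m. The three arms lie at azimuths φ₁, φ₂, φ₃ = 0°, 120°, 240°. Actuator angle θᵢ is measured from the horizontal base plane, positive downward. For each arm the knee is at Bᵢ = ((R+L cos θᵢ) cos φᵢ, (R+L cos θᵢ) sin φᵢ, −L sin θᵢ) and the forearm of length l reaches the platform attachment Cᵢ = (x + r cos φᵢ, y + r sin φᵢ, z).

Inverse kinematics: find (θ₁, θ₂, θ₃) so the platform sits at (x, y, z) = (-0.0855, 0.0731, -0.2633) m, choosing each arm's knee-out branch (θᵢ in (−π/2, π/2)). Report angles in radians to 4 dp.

rotate P by −φ1: (-0.0855, 0.0731, -0.2633)
  A=0.1955, B=-0.2633, C=(l²−L²−A²−y'²−z²)/(2L)=-0.1037
  √(A²+B²)=0.3279;  θ1 = -0.9321+1.8926 ≈ 0.9605
φ2=120.0° → target in arm frame (0.1061, 0.0375)
  A cos θ + B sin θ = C:  0.0039·cos θ + -0.2633·sin θ = 0.0719
  γ=atan2(-0.2633,0.0039)=-1.5558;  ψ=arccos(0.2730)=1.2943;  θ2=γ+ψ≈-0.2615
rotate P by −φ3: (-0.0206, -0.1106, -0.2633)
  e−x'=0.1306;  (l²−L²−(e−x')²−y'²−z²)/2L = -0.0442
  γ=atan2(-0.2633,0.1306)=-1.1105;  ψ=arccos(-0.1503)=1.7217;  θ3=γ+ψ≈0.6112

θ₁ = 0.9605, θ₂ = -0.2615, θ₃ = 0.6112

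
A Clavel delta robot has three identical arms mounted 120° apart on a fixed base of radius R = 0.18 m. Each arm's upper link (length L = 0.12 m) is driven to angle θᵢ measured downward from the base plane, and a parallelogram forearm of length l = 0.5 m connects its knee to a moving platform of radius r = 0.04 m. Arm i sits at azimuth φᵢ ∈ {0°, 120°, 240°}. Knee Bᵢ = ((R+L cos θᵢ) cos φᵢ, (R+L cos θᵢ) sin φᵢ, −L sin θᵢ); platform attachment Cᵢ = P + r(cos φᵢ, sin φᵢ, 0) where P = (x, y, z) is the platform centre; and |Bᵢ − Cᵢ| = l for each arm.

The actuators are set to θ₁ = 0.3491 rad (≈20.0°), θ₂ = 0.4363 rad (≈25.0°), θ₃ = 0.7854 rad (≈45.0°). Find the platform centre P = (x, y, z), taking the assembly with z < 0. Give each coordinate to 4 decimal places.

(0.0429, 0.0504, -0.4921)

arm 1 at φ=0.0°: e+L cos θ1 = 0.2528;  O1 = (0.2528, 0.0000, -0.0410)
arm 2 at φ=120.0°: e+L cos θ2 = 0.2488;  O2 = (-0.1244, 0.2154, -0.0507)
O3 = (0.2249·cos240.0°, 0.2249·sin240.0°, -0.0849) = (-0.1124, -0.1947, -0.0849)
subtract pairs → two planes through P
plane₁₂: -0.7543x+0.4309y+-0.0193z = -0.0011
det = 0.6085;  x = 0.0063+-0.0744z,  y = 0.0083+-0.0854z
quadratic in z: (1.0128)z²+(0.1174)z+(-0.1875)=0, √Δ=0.8794 → z ∈ {-0.4921, 0.3762}; z = -0.4921 (taking z<0)
x = 0.0429, y = 0.0504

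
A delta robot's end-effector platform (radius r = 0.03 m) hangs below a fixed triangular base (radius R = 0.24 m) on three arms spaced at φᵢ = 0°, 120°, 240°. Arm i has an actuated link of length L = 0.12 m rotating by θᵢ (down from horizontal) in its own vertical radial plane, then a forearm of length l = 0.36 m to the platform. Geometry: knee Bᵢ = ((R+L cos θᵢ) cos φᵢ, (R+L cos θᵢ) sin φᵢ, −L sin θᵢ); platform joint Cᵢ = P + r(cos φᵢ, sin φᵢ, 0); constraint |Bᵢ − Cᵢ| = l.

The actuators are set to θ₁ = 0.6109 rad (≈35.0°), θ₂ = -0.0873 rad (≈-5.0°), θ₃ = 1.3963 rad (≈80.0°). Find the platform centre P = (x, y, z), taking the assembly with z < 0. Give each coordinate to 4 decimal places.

φ1=0.0°: virtual centre (0.3083, 0.0000, -0.0688), radius l
φ2=120.0°: virtual centre (-0.1648, 0.2854, 0.0105), radius l
φ3=240.0°: virtual centre (-0.1154, -0.1999, -0.1182), radius l
subtract pairs → two planes through P
[-0.9461 0.5708 0.1586]·P = 0.0089;  [-0.8474 -0.3998 -0.0987]·P = -0.0325
Cramer: x(z) = 0.0174+0.0082z;  y(z) = 0.0445-0.2642z
into |P−S₁|² = l²: 1.0699z² + 0.1094z + -0.0383 = 0;  Δ = 0.1757;  z = -0.2470 or 0.1448 → z<0 root = -0.2470
x = 0.0154, y = 0.1098

(0.0154, 0.1098, -0.2470)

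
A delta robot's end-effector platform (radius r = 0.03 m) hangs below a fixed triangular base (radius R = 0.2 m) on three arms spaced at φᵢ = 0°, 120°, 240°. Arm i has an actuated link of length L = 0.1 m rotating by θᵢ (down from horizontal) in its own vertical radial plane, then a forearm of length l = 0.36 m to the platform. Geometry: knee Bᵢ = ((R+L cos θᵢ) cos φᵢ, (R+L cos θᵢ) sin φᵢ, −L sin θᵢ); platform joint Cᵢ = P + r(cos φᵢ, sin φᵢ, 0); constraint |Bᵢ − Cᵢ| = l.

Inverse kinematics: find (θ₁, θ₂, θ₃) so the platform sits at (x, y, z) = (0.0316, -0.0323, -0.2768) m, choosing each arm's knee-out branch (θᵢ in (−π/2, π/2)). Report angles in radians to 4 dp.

θ₁ = 0.0867, θ₂ = 0.6983, θ₃ = 0.2615

rotate P by −φ1: (0.0316, -0.0323, -0.2768)
  e−x'=0.1384;  (l²−L²−(e−x')²−y'²−z²)/2L = 0.1139
  θ1 = atan2(B,A) + arccos(C/0.3095) = 0.0867
φ2=120.0° → target in arm frame (-0.0438, -0.0112)
  e−x'=0.2138;  (l²−L²−(e−x')²−y'²−z²)/2L = -0.0142
  γ=atan2(-0.2768,0.2138)=-0.9132;  ψ=arccos(-0.0406)=1.6114;  θ2=γ+ψ≈0.6983
rotate P by −φ3: (0.0122, 0.0435, -0.2768)
  A cos θ + B sin θ = C:  0.1578·cos θ + -0.2768·sin θ = 0.0809
  √(A²+B²)=0.3186;  θ3 = -1.0526+1.3141 ≈ 0.2615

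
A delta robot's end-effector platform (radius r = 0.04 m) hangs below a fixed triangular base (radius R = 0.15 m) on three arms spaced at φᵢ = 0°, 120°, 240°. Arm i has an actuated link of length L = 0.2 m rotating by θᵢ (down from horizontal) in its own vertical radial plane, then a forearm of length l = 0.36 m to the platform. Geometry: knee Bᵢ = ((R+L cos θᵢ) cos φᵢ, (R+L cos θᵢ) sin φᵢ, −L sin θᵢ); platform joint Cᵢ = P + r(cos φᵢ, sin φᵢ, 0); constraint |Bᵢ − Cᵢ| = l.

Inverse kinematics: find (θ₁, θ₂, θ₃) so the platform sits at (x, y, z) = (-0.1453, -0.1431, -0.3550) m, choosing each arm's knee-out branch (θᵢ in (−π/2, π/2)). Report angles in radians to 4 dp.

θ₁ = 1.3960, θ₂ = 1.1342, θ₃ = 0.0872

rotate P by −φ1: (-0.1453, -0.1431, -0.3550)
  A cos θ + B sin θ = C:  0.2553·cos θ + -0.3550·sin θ = -0.3052
  θ1 = atan2(B,A) + arccos(C/0.4373) = 1.3960
rotate P by −φ2: (-0.0513, 0.1974, -0.3550)
  e−x'=0.1613;  (l²−L²−(e−x')²−y'²−z²)/2L = -0.2535
  γ=atan2(-0.3550,0.1613)=-1.1444;  ψ=arccos(-0.6501)=2.2785;  θ2=γ+ψ≈1.1342
arm 3 (φ=240.0°): x'=0.1966, y'=-0.0543
  A=-0.0866, B=-0.3550, C=(l²−L²−A²−y'²−z²)/(2L)=-0.1172
  γ=atan2(-0.3550,-0.0866)=-1.8100;  ψ=arccos(-0.3207)=1.8972;  θ3=γ+ψ≈0.0872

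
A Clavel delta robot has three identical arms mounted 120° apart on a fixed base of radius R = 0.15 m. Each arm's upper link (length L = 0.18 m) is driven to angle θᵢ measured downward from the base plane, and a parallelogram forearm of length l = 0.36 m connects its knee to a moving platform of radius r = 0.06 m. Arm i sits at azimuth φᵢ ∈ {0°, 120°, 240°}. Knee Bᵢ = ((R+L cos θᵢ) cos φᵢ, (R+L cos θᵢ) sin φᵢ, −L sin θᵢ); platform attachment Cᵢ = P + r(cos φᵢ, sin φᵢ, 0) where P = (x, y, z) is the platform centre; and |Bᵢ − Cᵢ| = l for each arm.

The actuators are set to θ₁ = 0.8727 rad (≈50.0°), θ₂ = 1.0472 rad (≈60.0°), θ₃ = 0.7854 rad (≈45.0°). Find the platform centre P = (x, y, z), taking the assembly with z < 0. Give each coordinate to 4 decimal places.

centre 1 = (0.2057·cos0.0°, 0.2057·sin0.0°, -0.1379) = (0.2057, 0.0000, -0.1379)
centre 2 = (0.1800·cos120.0°, 0.1800·sin120.0°, -0.1559) = (-0.0900, 0.1559, -0.1559)
φ3=240.0°: virtual centre (-0.1086, -0.1882, -0.1273), radius l
|centre ₂|²−|centre ₁|² = -0.0046;  |centre ₃|²−|centre ₁|² = 0.0021
[-0.5914 0.3118 -0.0360]·P = -0.0046;  [-0.6287 -0.3763 0.0212]·P = 0.0021
det = 0.4186;  x = 0.0026+-0.0165z,  y = -0.0099+0.0840z
into |P−centre ₁|² = l²: 1.0073z² + 0.2808z + -0.0692 = 0;  Δ = 0.3579;  z = -0.4363 or 0.1575 → z<0 root = -0.4363
x = 0.0098, y = -0.0466

(0.0098, -0.0466, -0.4363)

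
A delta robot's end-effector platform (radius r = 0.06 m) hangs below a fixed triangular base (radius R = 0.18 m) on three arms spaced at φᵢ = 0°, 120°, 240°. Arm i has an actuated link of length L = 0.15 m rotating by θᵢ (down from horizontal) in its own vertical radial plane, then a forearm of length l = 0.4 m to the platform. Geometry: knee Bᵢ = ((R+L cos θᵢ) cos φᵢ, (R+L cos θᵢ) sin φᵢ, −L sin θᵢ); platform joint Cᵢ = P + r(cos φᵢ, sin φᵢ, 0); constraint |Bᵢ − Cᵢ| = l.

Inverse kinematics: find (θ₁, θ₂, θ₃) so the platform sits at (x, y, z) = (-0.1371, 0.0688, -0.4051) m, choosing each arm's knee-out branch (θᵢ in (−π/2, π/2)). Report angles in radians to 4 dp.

rotate P by −φ1: (-0.1371, 0.0688, -0.4051)
  A=0.2571, B=-0.4051, C=(l²−L²−A²−y'²−z²)/(2L)=-0.3248
  √(A²+B²)=0.4798;  θ1 = -1.0053+2.3144 ≈ 1.3091
arm 2 (φ=120.0°): x'=0.1281, y'=0.0843
  e−x'=-0.0081;  (l²−L²−(e−x')²−y'²−z²)/2L = -0.1126
  γ=atan2(-0.4051,-0.0081)=-1.5909;  ψ=arccos(-0.2779)=1.8524;  θ2=γ+ψ≈0.2616
arm 3 (φ=240.0°): x'=0.0090, y'=-0.1531
  A=0.1110, B=-0.4051, C=(l²−L²−A²−y'²−z²)/(2L)=-0.2079
  γ=atan2(-0.4051,0.1110)=-1.3033;  ψ=arccos(-0.4951)=2.0887;  θ3=γ+ψ≈0.7854

θ₁ = 1.3091, θ₂ = 0.2616, θ₃ = 0.7854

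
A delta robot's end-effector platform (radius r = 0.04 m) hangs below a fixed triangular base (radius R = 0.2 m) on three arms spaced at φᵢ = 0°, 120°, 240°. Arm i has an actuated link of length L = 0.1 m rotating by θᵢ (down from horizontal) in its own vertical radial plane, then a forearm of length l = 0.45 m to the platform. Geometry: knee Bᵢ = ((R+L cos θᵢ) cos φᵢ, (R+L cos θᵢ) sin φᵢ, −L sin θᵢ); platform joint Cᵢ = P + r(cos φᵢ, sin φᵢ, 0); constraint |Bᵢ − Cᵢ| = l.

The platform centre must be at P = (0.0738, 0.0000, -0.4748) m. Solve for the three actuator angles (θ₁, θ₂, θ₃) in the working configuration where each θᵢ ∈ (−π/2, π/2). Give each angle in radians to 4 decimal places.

θ₁ = 0.6111, θ₂ = 1.2221, θ₃ = 1.2221

arm 1 (φ=0.0°): x'=0.0738, y'=0.0000
  A cos θ + B sin θ = C:  0.0862·cos θ + -0.4748·sin θ = -0.2018
  θ1 = atan2(B,A) + arccos(C/0.4826) = 0.6111
arm 2 (φ=120.0°): x'=-0.0369, y'=-0.0639
  e−x'=0.1969;  (l²−L²−(e−x')²−y'²−z²)/2L = -0.3789
  γ=atan2(-0.4748,0.1969)=-1.1777;  ψ=arccos(-0.7372)=2.3998;  θ2=γ+ψ≈1.2221
φ3=240.0° → target in arm frame (-0.0369, 0.0639)
  e−x'=0.1969;  (l²−L²−(e−x')²−y'²−z²)/2L = -0.3789
  θ3 = atan2(B,A) + arccos(C/0.5140) = 1.2221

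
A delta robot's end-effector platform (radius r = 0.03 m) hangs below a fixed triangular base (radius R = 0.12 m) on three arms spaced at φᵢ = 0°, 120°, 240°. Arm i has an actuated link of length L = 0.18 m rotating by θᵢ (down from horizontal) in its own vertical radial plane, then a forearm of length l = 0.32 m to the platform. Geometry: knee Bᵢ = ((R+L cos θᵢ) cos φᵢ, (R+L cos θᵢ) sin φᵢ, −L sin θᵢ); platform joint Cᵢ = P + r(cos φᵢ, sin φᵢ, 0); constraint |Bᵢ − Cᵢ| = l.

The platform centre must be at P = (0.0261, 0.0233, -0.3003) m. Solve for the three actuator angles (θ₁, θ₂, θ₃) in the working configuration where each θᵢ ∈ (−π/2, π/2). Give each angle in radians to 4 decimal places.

rotate P by −φ1: (0.0261, 0.0233, -0.3003)
  e−x'=0.0639;  (l²−L²−(e−x')²−y'²−z²)/2L = -0.0689
  θ1 = atan2(B,A) + arccos(C/0.3070) = 0.4360
arm 2 (φ=120.0°): x'=0.0071, y'=-0.0343
  A cos θ + B sin θ = C:  0.0829·cos θ + -0.3003·sin θ = -0.0784
  √(A²+B²)=0.3115;  θ2 = -1.3015+1.8252 ≈ 0.5236
rotate P by −φ3: (-0.0332, 0.0110, -0.3003)
  A=0.1232, B=-0.3003, C=(l²−L²−A²−y'²−z²)/(2L)=-0.0986
  √(A²+B²)=0.3246;  θ3 = -1.1814+1.8793 ≈ 0.6979

θ₁ = 0.4360, θ₂ = 0.5236, θ₃ = 0.6979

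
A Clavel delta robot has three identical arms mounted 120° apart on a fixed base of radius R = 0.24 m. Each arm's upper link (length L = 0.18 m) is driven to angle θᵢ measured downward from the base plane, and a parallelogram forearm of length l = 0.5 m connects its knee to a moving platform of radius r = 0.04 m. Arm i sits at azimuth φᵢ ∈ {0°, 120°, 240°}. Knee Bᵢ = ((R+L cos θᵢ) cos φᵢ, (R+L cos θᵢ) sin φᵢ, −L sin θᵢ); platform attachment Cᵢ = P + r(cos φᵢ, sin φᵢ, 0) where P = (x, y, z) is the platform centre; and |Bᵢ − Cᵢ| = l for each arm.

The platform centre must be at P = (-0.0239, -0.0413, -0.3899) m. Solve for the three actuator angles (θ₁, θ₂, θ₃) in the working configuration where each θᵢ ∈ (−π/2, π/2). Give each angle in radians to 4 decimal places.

arm 1 (φ=0.0°): x'=-0.0239, y'=-0.0413
  A=0.2239, B=-0.3899, C=(l²−L²−A²−y'²−z²)/(2L)=0.0382
  γ=atan2(-0.3899,0.2239)=-1.0495;  ψ=arccos(0.0849)=1.4858;  θ1=γ+ψ≈0.4363
rotate P by −φ2: (-0.0238, 0.0413, -0.3899)
  e−x'=0.2238;  (l²−L²−(e−x')²−y'²−z²)/2L = 0.0383
  γ=atan2(-0.3899,0.2238)=-1.0497;  ψ=arccos(0.0851)=1.4856;  θ2=γ+ψ≈0.4359
arm 3 (φ=240.0°): x'=0.0477, y'=0.0000
  A cos θ + B sin θ = C:  0.1523·cos θ + -0.3899·sin θ = 0.1177
  √(A²+B²)=0.4186;  θ3 = -1.1984+1.2857 ≈ 0.0872

θ₁ = 0.4363, θ₂ = 0.4359, θ₃ = 0.0872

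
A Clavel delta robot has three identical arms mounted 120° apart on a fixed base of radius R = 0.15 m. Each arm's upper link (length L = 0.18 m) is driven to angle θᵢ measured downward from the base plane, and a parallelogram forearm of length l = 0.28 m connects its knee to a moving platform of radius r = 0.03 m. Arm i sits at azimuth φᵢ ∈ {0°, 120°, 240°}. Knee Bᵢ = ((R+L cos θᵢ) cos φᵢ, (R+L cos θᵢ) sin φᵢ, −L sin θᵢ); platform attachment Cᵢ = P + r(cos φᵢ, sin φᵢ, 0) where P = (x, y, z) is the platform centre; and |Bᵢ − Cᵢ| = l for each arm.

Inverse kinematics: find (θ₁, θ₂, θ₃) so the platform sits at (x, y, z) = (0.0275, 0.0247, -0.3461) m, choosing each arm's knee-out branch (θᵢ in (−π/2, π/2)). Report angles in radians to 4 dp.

θ₁ = 0.9598, θ₂ = 1.0476, θ₃ = 1.2218

arm 1 (φ=0.0°): x'=0.0275, y'=0.0247
  e−x'=0.0925;  (l²−L²−(e−x')²−y'²−z²)/2L = -0.2304
  √(A²+B²)=0.3582;  θ1 = -1.3096+2.2695 ≈ 0.9598
rotate P by −φ2: (0.0076, -0.0362, -0.3461)
  A cos θ + B sin θ = C:  0.1124·cos θ + -0.3461·sin θ = -0.2437
  γ=atan2(-0.3461,0.1124)=-1.2569;  ψ=arccos(-0.6696)=2.3045;  θ2=γ+ψ≈1.0476
rotate P by −φ3: (-0.0351, 0.0115, -0.3461)
  e−x'=0.1551;  (l²−L²−(e−x')²−y'²−z²)/2L = -0.2722
  θ3 = atan2(B,A) + arccos(C/0.3793) = 1.2218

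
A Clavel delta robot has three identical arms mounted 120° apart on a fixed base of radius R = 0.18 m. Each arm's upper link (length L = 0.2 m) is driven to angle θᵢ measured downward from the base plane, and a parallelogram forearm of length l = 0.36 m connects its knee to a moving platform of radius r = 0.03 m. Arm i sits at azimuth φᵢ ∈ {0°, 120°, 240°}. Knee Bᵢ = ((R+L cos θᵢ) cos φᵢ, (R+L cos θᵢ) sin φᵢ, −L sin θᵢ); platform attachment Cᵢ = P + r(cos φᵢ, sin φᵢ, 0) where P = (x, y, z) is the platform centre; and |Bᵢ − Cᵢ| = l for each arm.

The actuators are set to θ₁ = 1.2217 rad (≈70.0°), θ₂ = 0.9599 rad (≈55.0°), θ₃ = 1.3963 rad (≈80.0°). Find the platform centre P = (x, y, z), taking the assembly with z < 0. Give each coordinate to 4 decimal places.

S1 = (0.2184·cos0.0°, 0.2184·sin0.0°, -0.1879) = (0.2184, 0.0000, -0.1879)
S2 = (0.2647·cos120.0°, 0.2647·sin120.0°, -0.1638) = (-0.1324, 0.2293, -0.1638)
arm 3 at φ=240.0°: (R−r)+L cos θ3 = 0.1847;  S3 = (-0.0924, -0.1600, -0.1970)
eliminate P² terms by subtracting sphere 1 from 2 and 3
plane₁₂: -0.7015x+0.4585y+0.0482z = 0.0139
det = 0.5094;  x = 0.0004+0.0140z,  y = 0.0309+-0.0837z
into |P−S₁|² = l²: 1.0072z² + 0.3646z + -0.0458 = 0;  Δ = 0.3174;  z = -0.4607 or 0.0987 → z<0 root = -0.4607
x = -0.0061, y = 0.0694

(-0.0061, 0.0694, -0.4607)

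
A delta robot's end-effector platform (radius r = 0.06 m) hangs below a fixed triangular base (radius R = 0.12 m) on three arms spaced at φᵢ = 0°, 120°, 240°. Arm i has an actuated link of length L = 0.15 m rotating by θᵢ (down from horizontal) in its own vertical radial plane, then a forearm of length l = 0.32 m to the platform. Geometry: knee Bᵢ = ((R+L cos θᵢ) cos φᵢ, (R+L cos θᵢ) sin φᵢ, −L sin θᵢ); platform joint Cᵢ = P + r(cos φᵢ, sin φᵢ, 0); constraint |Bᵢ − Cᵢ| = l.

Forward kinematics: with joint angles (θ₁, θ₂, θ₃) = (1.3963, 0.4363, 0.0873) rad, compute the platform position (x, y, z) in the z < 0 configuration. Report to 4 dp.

O1 = (0.0860·cos0.0°, 0.0860·sin0.0°, -0.1477) = (0.0860, 0.0000, -0.1477)
φ2=120.0°: virtual centre (-0.0980, 0.1697, -0.0634), radius l
O3 = (0.2094·cos240.0°, 0.2094·sin240.0°, -0.0131) = (-0.1047, -0.1814, -0.0131)
|O₂|²−|O₁|² = 0.0132;  |O₃|²−|O₁|² = 0.0148
plane₁₂: -0.3680x+0.3394y+0.1687z = 0.0132
Cramer: x(z) = -0.0373+0.5802z;  y(z) = -0.0016+0.1322z
sphere 1 gives Az²+Bz+C=0 with A=1.3541, B=0.1519, C=-0.0654;  B²−4AC=0.3771;  roots -0.2828, 0.1707;  negative root z = -0.2828
x = -0.2014, y = -0.0390

(-0.2014, -0.0390, -0.2828)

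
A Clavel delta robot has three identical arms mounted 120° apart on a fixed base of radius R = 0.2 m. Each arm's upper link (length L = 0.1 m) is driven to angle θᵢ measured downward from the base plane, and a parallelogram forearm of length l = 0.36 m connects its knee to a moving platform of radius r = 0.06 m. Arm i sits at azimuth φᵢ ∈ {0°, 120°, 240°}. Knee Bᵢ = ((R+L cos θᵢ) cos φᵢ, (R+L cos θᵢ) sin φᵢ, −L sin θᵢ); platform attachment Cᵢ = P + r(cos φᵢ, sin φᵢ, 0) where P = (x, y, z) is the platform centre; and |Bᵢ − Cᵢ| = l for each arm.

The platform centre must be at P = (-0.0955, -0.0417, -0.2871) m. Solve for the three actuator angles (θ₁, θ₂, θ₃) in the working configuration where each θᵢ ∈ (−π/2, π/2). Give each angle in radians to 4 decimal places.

θ₁ = 0.9600, θ₂ = 0.2612, θ₃ = -0.3492

arm 1 (φ=0.0°): x'=-0.0955, y'=-0.0417
  A=0.2355, B=-0.2871, C=(l²−L²−A²−y'²−z²)/(2L)=-0.1001
  γ=atan2(-0.2871,0.2355)=-0.8838;  ψ=arccos(-0.2696)=1.8438;  θ1=γ+ψ≈0.9600
φ2=120.0° → target in arm frame (0.0116, 0.1036)
  A=0.1284, B=-0.2871, C=(l²−L²−A²−y'²−z²)/(2L)=0.0499
  γ=atan2(-0.2871,0.1284)=-1.1504;  ψ=arccos(0.1586)=1.4116;  θ2=γ+ψ≈0.2612
arm 3 (φ=240.0°): x'=0.0839, y'=-0.0619
  A cos θ + B sin θ = C:  0.0561·cos θ + -0.2871·sin θ = 0.1510
  θ3 = atan2(B,A) + arccos(C/0.2925) = -0.3492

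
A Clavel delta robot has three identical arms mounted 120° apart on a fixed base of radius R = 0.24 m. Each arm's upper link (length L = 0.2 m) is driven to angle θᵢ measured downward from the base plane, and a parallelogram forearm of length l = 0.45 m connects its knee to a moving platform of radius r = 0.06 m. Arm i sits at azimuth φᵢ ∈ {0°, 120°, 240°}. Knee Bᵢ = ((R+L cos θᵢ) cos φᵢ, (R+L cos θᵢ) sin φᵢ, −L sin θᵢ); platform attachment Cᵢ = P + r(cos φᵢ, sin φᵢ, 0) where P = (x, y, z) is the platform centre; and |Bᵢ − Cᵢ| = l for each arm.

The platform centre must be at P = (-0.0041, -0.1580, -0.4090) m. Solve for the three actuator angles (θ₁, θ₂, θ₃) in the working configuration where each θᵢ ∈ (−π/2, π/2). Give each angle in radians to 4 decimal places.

arm 1 (φ=0.0°): x'=-0.0041, y'=-0.1580
  A=0.1841, B=-0.4090, C=(l²−L²−A²−y'²−z²)/(2L)=-0.1591
  γ=atan2(-0.4090,0.1841)=-1.1478;  ψ=arccos(-0.3547)=1.9334;  θ1=γ+ψ≈0.7856
rotate P by −φ2: (-0.1348, 0.0826, -0.4090)
  A=0.3148, B=-0.4090, C=(l²−L²−A²−y'²−z²)/(2L)=-0.2767
  γ=atan2(-0.4090,0.3148)=-0.9148;  ψ=arccos(-0.5361)=2.1367;  θ2=γ+ψ≈1.2218
φ3=240.0° → target in arm frame (0.1389, 0.0754)
  A cos θ + B sin θ = C:  0.0411·cos θ + -0.4090·sin θ = -0.0304
  γ=atan2(-0.4090,0.0411)=-1.4706;  ψ=arccos(-0.0740)=1.6448;  θ3=γ+ψ≈0.1742

θ₁ = 0.7856, θ₂ = 1.2218, θ₃ = 0.1742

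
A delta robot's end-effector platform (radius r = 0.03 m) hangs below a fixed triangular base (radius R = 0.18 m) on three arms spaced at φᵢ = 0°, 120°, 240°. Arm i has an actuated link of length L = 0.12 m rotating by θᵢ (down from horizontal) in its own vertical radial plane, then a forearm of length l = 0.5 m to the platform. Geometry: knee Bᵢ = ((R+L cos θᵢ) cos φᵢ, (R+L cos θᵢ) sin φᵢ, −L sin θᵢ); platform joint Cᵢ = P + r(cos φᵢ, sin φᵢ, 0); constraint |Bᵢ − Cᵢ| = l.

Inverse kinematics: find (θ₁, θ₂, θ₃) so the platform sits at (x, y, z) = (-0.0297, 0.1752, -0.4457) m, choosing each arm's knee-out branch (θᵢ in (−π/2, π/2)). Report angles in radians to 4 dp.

φ1=0.0° → target in arm frame (-0.0297, 0.1752)
  e−x'=0.1797;  (l²−L²−(e−x')²−y'²−z²)/2L = -0.1085
  θ1 = atan2(B,A) + arccos(C/0.4806) = 0.6110
φ2=120.0° → target in arm frame (0.1666, -0.0619)
  A=-0.0166, B=-0.4457, C=(l²−L²−A²−y'²−z²)/(2L)=0.1369
  √(A²+B²)=0.4460;  θ2 = -1.6080+1.2589 ≈ -0.3491
arm 3 (φ=240.0°): x'=-0.1369, y'=-0.1133
  e−x'=0.2869;  (l²−L²−(e−x')²−y'²−z²)/2L = -0.2425
  √(A²+B²)=0.5300;  θ3 = -0.9989+2.0459 ≈ 1.0470

θ₁ = 0.6110, θ₂ = -0.3491, θ₃ = 1.0470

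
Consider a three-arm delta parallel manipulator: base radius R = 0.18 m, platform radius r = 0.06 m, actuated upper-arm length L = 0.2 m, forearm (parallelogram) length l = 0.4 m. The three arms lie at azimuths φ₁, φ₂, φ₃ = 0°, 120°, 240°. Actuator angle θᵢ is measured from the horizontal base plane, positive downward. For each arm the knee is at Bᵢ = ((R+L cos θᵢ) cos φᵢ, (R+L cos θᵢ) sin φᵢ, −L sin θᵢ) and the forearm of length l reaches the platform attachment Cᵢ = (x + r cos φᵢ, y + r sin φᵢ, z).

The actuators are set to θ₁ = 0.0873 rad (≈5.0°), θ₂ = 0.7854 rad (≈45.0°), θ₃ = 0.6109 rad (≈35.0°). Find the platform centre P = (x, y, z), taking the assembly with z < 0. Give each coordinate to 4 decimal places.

φ1=0.0°: virtual centre (0.3192, 0.0000, -0.0174), radius l
arm 2 at φ=120.0°: ρ2 = 0.2614;  S2 = (-0.1307, 0.2264, -0.1414)
φ3=240.0°: virtual centre (-0.1419, -0.2458, -0.1147), radius l
subtract pairs → two planes through P
plane₁₂: -0.8999x+0.4528y+-0.2480z = -0.0139
det = 0.8600;  x = 0.0124+-0.2442z,  y = -0.0060+0.0623z
sphere 1 gives Az²+Bz+C=0 with A=1.0635, B=0.1840, C=-0.0655;  B²−4AC=0.3125;  roots -0.3493, 0.1763;  negative root z = -0.3493
x = 0.0977, y = -0.0278

(0.0977, -0.0278, -0.3493)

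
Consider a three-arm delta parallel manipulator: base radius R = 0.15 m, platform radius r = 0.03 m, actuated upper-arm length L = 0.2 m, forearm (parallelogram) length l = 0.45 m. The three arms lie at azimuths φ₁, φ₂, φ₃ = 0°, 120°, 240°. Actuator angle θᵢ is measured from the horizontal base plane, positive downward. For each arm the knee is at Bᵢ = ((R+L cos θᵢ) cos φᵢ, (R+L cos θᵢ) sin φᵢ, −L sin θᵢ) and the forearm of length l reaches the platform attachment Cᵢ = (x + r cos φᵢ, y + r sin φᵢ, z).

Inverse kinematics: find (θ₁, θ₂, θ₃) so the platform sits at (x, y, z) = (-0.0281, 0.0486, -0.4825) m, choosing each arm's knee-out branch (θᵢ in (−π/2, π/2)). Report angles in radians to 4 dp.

rotate P by −φ1: (-0.0281, 0.0486, -0.4825)
  A=0.1481, B=-0.4825, C=(l²−L²−A²−y'²−z²)/(2L)=-0.2365
  γ=atan2(-0.4825,0.1481)=-1.2730;  ψ=arccos(-0.4686)=2.0585;  θ1=γ+ψ≈0.7855
φ2=120.0° → target in arm frame (0.0561, 0.0000)
  A=0.0639, B=-0.4825, C=(l²−L²−A²−y'²−z²)/(2L)=-0.1860
  √(A²+B²)=0.4867;  θ2 = -1.4392+1.9628 ≈ 0.5236
arm 3 (φ=240.0°): x'=-0.0280, y'=-0.0486
  A=0.1480, B=-0.4825, C=(l²−L²−A²−y'²−z²)/(2L)=-0.2365
  √(A²+B²)=0.5047;  θ3 = -1.2731+2.0584 ≈ 0.7853

θ₁ = 0.7855, θ₂ = 0.5236, θ₃ = 0.7853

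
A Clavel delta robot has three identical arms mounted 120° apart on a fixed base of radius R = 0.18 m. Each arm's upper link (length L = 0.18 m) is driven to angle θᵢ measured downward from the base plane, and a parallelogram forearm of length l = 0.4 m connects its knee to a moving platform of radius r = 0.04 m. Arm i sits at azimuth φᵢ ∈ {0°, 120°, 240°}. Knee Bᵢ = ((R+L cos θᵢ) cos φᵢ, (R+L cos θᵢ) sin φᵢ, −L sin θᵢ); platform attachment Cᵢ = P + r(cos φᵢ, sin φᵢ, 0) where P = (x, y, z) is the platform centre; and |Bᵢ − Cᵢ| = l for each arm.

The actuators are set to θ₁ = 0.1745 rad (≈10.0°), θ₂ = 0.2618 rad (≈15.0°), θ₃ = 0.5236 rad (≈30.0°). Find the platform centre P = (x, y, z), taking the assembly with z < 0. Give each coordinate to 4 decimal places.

(0.0283, 0.0304, -0.3062)

arm 1 at φ=0.0°: (R−r)+L cos θ1 = 0.3173;  O1 = (0.3173, 0.0000, -0.0313)
arm 2 at φ=120.0°: (R−r)+L cos θ2 = 0.3139;  O2 = (-0.1569, 0.2718, -0.0466)
arm 3 at φ=240.0°: (R−r)+L cos θ3 = 0.2959;  O3 = (-0.1479, -0.2562, -0.0900)
subtract pairs → two planes through P
plane₁₂: -0.9484x+0.5436y+-0.0307z = -0.0010
Cramer: x(z) = 0.0038-0.0803z;  y(z) = 0.0048-0.0836z
quadratic in z: (1.0134)z²+(0.1120)z+(-0.0607)=0, √Δ=0.5086 → z ∈ {-0.3062, 0.1957}; z = -0.3062 (taking z<0)
x = 0.0283, y = 0.0304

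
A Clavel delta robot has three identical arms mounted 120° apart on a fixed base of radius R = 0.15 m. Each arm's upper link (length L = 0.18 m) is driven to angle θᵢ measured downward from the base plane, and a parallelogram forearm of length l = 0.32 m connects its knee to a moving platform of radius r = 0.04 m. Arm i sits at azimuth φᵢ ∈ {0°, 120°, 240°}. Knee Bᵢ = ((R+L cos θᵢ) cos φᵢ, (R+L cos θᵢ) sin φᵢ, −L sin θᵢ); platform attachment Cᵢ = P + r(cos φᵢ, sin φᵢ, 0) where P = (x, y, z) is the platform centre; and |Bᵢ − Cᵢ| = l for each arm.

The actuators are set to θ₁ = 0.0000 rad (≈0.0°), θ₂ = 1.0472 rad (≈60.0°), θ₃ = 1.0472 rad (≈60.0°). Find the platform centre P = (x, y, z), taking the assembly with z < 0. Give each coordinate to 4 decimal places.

(0.1379, 0.0000, -0.2816)

φ1=0.0°: virtual centre (0.2900, 0.0000, 0.0000), radius l
O2 = (0.2000·cos120.0°, 0.2000·sin120.0°, -0.1559) = (-0.1000, 0.1732, -0.1559)
arm 3 at φ=240.0°: e+L cos θ3 = 0.2000;  O3 = (-0.1000, -0.1732, -0.1559)
|O₂|²−|O₁|² = -0.0198;  |O₃|²−|O₁|² = -0.0198
[-0.7800 0.3464 -0.3118]·P = -0.0198;  [-0.7800 -0.3464 -0.3118]·P = -0.0198
det = 0.5404;  x = 0.0254+-0.3997z,  y = 0.0000+0.0000z
quadratic in z: (1.1598)z²+(0.2115)z+(-0.0324)=0, √Δ=0.4415 → z ∈ {-0.2816, 0.0992}; z = -0.2816 (taking z<0)
x = 0.1379, y = 0.0000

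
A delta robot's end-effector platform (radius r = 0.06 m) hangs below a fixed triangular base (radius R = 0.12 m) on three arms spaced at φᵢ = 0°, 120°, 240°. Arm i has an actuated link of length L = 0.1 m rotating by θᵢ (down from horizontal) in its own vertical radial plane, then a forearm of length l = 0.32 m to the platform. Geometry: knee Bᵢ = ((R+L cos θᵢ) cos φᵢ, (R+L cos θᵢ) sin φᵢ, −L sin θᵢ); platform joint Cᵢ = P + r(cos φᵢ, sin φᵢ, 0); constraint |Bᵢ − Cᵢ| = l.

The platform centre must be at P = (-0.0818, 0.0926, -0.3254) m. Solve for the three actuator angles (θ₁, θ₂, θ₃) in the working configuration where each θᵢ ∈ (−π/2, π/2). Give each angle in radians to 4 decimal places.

arm 1 (φ=0.0°): x'=-0.0818, y'=0.0926
  e−x'=0.1418;  (l²−L²−(e−x')²−y'²−z²)/2L = -0.2108
  √(A²+B²)=0.3550;  θ1 = -1.1598+2.2068 ≈ 1.0470
arm 2 (φ=120.0°): x'=0.1211, y'=0.0245
  e−x'=-0.0611;  (l²−L²−(e−x')²−y'²−z²)/2L = -0.0891
  θ2 = atan2(B,A) + arccos(C/0.3311) = 0.0869
rotate P by −φ3: (-0.0393, -0.1171, -0.3254)
  e−x'=0.0993;  (l²−L²−(e−x')²−y'²−z²)/2L = -0.1853
  θ3 = atan2(B,A) + arccos(C/0.3402) = 0.8723

θ₁ = 1.0470, θ₂ = 0.0869, θ₃ = 0.8723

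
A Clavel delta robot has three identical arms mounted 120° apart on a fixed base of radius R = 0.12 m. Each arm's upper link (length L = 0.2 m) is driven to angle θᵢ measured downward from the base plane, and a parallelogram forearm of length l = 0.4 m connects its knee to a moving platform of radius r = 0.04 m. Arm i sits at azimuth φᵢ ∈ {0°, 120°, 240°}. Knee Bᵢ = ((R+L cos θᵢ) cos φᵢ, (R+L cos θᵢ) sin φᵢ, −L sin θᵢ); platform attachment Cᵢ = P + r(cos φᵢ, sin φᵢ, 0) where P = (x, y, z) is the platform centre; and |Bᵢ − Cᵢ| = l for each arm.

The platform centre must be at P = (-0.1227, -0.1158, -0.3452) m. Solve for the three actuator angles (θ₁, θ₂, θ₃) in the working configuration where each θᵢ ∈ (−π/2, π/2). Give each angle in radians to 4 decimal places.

rotate P by −φ1: (-0.1227, -0.1158, -0.3452)
  A=0.2027, B=-0.3452, C=(l²−L²−A²−y'²−z²)/(2L)=-0.1341
  √(A²+B²)=0.4003;  θ1 = -1.0398+1.9125 ≈ 0.8727
rotate P by −φ2: (-0.0389, 0.1642, -0.3452)
  e−x'=0.1189;  (l²−L²−(e−x')²−y'²−z²)/2L = -0.1006
  θ2 = atan2(B,A) + arccos(C/0.3651) = 0.6111
arm 3 (φ=240.0°): x'=0.1616, y'=-0.0484
  A=-0.0816, B=-0.3452, C=(l²−L²−A²−y'²−z²)/(2L)=-0.0204
  γ=atan2(-0.3452,-0.0816)=-1.8030;  ψ=arccos(-0.0576)=1.6284;  θ3=γ+ψ≈-0.1746

θ₁ = 0.8727, θ₂ = 0.6111, θ₃ = -0.1746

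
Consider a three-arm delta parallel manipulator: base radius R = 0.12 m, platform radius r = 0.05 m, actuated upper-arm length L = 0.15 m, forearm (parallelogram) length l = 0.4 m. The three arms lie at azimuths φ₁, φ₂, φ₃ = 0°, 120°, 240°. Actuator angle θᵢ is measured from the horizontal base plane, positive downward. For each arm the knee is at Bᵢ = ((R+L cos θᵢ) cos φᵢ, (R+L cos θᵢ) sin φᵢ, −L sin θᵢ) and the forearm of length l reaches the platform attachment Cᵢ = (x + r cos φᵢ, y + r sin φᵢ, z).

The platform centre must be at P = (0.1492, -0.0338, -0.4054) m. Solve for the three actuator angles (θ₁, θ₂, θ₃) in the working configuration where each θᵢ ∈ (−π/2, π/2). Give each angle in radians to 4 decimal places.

θ₁ = 0.0872, θ₂ = 0.9598, θ₃ = 0.7851

rotate P by −φ1: (0.1492, -0.0338, -0.4054)
  e−x'=-0.0792;  (l²−L²−(e−x')²−y'²−z²)/2L = -0.1142
  θ1 = atan2(B,A) + arccos(C/0.4131) = 0.0872
φ2=120.0° → target in arm frame (-0.1039, -0.1123)
  A=0.1739, B=-0.4054, C=(l²−L²−A²−y'²−z²)/(2L)=-0.2323
  γ=atan2(-0.4054,0.1739)=-1.1656;  ψ=arccos(-0.5267)=2.1255;  θ2=γ+ψ≈0.9598
rotate P by −φ3: (-0.0453, 0.1461, -0.4054)
  A cos θ + B sin θ = C:  0.1153·cos θ + -0.4054·sin θ = -0.2050
  θ3 = atan2(B,A) + arccos(C/0.4215) = 0.7851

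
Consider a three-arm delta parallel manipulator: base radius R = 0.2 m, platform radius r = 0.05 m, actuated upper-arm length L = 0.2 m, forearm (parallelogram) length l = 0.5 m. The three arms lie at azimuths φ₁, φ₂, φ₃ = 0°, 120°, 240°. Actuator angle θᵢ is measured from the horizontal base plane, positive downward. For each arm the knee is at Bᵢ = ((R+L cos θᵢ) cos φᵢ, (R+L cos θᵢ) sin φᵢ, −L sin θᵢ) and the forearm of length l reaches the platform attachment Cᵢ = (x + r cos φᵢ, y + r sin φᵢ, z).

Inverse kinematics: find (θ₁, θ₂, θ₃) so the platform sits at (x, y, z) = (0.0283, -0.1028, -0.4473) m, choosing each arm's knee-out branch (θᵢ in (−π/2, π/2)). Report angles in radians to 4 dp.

φ1=0.0° → target in arm frame (0.0283, -0.1028)
  A cos θ + B sin θ = C:  0.1217·cos θ + -0.4473·sin θ = -0.0386
  θ1 = atan2(B,A) + arccos(C/0.4636) = 0.3491
arm 2 (φ=120.0°): x'=-0.1032, y'=0.0269
  e−x'=0.2532;  (l²−L²−(e−x')²−y'²−z²)/2L = -0.1372
  γ=atan2(-0.4473,0.2532)=-1.0557;  ψ=arccos(-0.2670)=1.8411;  θ2=γ+ψ≈0.7854
arm 3 (φ=240.0°): x'=0.0749, y'=0.0759
  e−x'=0.0751;  (l²−L²−(e−x')²−y'²−z²)/2L = -0.0037
  θ3 = atan2(B,A) + arccos(C/0.4536) = 0.1746

θ₁ = 0.3491, θ₂ = 0.7854, θ₃ = 0.1746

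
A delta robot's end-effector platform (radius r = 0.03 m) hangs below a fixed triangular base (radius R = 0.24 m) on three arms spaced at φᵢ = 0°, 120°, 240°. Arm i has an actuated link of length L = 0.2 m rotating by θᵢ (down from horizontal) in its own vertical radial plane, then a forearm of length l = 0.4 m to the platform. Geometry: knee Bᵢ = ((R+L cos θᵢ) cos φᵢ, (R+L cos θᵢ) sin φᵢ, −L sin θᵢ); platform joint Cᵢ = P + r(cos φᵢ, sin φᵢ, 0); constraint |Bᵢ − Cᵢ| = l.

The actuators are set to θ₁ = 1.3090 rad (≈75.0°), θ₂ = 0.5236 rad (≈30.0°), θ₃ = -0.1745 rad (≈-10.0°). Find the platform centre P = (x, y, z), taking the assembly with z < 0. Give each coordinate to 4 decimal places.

φ1=0.0°: virtual centre (0.2618, 0.0000, -0.1932), radius l
arm 2 at φ=120.0°: ρ2 = 0.3832;  O2 = (-0.1916, 0.3319, -0.1000)
arm 3 at φ=240.0°: ρ3 = 0.4070;  O3 = (-0.2035, -0.3524, 0.0347)
eliminate P² terms by subtracting sphere 1 from 2 and 3
[-0.9067 0.6637 0.1864]·P = 0.0510;  [-0.9305 -0.7049 0.4558]·P = 0.0610
det = 1.2567;  x = -0.0608+0.3453z,  y = -0.0062+0.1909z
quadratic in z: (1.1556)z²+(0.1612)z+(-0.0186)=0, √Δ=0.3345 → z ∈ {-0.2145, 0.0750}; z = -0.2145 (taking z<0)
x = -0.1349, y = -0.0472

(-0.1349, -0.0472, -0.2145)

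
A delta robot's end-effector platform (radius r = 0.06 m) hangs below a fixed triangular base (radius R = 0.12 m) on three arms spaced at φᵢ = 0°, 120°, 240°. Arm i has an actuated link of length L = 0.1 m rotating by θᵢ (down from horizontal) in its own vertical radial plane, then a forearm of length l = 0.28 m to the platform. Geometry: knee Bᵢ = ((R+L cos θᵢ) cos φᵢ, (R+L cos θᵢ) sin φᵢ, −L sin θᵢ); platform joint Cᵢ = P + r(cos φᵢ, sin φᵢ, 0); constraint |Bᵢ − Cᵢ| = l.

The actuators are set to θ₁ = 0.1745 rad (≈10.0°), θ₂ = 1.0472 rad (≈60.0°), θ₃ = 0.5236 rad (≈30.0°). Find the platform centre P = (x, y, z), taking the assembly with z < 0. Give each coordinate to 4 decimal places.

(0.0761, -0.0619, -0.2777)

φ1=0.0°: virtual centre (0.1585, 0.0000, -0.0174), radius l
arm 2 at φ=120.0°: (R−r)+L cos θ2 = 0.1100;  centre 2 = (-0.0550, 0.0953, -0.0866)
centre 3 = (0.1466·cos240.0°, 0.1466·sin240.0°, -0.0500) = (-0.0733, -0.1270, -0.0500)
eliminate P² terms by subtracting sphere 1 from 2 and 3
linear system: -0.4270x+0.1905y = -0.0058−-0.1385z; -0.4636x+-0.2539y = -0.0014−-0.0653z
Cramer: x(z) = 0.0089-0.2420z;  y(z) = -0.0106+0.1846z
quadratic in z: (1.0926)z²+(0.1032)z+(-0.0556)=0, √Δ=0.5037 → z ∈ {-0.2777, 0.1833}; z = -0.2777 (taking z<0)
x = 0.0761, y = -0.0619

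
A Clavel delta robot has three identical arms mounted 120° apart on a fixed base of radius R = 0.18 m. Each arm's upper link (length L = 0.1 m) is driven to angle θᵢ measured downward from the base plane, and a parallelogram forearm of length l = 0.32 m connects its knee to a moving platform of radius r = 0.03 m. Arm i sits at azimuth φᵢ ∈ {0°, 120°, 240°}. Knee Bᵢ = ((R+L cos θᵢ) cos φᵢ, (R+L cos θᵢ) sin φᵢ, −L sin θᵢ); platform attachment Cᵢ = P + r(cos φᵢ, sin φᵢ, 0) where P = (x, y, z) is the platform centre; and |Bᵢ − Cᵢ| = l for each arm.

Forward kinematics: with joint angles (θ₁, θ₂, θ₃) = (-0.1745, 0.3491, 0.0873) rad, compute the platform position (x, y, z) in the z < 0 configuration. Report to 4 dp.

φ1=0.0°: virtual centre (0.2485, 0.0000, 0.0174), radius l
φ2=120.0°: virtual centre (-0.1220, 0.2113, -0.0342), radius l
φ3=240.0°: virtual centre (-0.1248, -0.2162, -0.0087), radius l
eliminate P² terms by subtracting sphere 1 from 2 and 3
[-0.7409 0.4226 -0.1031]·P = -0.0014;  [-0.7466 -0.4324 -0.0522]·P = 0.0003
Cramer: x(z) = 0.0007-0.1048z;  y(z) = -0.0020+0.0603z
into |P−S₁|² = l²: 1.0146z² + 0.0170z + -0.0407 = 0;  Δ = 0.1655;  z = -0.2088 or 0.1921 → z<0 root = -0.2088
x = 0.0226, y = -0.0146

(0.0226, -0.0146, -0.2088)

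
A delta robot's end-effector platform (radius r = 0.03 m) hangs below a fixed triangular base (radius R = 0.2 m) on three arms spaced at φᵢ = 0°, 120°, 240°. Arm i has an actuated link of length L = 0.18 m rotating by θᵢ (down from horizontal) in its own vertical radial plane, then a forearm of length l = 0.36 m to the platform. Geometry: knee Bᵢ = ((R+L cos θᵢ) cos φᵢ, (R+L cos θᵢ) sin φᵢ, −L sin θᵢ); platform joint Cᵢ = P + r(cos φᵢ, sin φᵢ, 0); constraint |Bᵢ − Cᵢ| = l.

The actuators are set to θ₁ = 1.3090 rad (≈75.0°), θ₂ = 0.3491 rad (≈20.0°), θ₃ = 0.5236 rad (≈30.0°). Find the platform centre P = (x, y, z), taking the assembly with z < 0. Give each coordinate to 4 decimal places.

(-0.1248, 0.0166, -0.2870)

arm 1 at φ=0.0°: (R−r)+L cos θ1 = 0.2166;  S1 = (0.2166, 0.0000, -0.1739)
S2 = (0.3391·cos120.0°, 0.3391·sin120.0°, -0.0616) = (-0.1696, 0.2937, -0.0616)
φ3=240.0°: virtual centre (-0.1629, -0.2822, -0.0900), radius l
eliminate P² terms by subtracting sphere 1 from 2 and 3
[-0.7723 0.5874 0.2246]·P = 0.0417;  [-0.7591 -0.5644 0.1677]·P = 0.0372
det = 0.8818;  x = -0.0514+0.2555z,  y = 0.0033+-0.0464z
into |P−S₁|² = l²: 1.0674z² + 0.2105z + -0.0275 = 0;  Δ = 0.1618;  z = -0.2870 or 0.0898 → z<0 root = -0.2870
x = -0.1248, y = 0.0166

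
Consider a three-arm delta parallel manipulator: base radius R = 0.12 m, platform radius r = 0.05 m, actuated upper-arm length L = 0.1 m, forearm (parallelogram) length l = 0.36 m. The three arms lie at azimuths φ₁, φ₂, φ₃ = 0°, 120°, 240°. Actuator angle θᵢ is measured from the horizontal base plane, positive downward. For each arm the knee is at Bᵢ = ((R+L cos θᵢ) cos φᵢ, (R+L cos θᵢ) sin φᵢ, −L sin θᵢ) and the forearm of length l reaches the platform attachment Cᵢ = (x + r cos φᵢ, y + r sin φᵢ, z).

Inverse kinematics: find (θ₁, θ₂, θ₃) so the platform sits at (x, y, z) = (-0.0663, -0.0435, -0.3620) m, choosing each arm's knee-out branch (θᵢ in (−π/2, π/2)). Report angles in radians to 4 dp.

θ₁ = 0.7853, θ₂ = 0.5232, θ₃ = 0.1743

φ1=0.0° → target in arm frame (-0.0663, -0.0435)
  A=0.1363, B=-0.3620, C=(l²−L²−A²−y'²−z²)/(2L)=-0.1596
  √(A²+B²)=0.3868;  θ1 = -1.2107+1.9960 ≈ 0.7853
arm 2 (φ=120.0°): x'=-0.0045, y'=0.0792
  e−x'=0.0745;  (l²−L²−(e−x')²−y'²−z²)/2L = -0.1163
  γ=atan2(-0.3620,0.0745)=-1.3678;  ψ=arccos(-0.3147)=1.8910;  θ2=γ+ψ≈0.5232
rotate P by −φ3: (0.0708, -0.0357, -0.3620)
  e−x'=-0.0008;  (l²−L²−(e−x')²−y'²−z²)/2L = -0.0636
  √(A²+B²)=0.3620;  θ3 = -1.5731+1.7474 ≈ 0.1743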